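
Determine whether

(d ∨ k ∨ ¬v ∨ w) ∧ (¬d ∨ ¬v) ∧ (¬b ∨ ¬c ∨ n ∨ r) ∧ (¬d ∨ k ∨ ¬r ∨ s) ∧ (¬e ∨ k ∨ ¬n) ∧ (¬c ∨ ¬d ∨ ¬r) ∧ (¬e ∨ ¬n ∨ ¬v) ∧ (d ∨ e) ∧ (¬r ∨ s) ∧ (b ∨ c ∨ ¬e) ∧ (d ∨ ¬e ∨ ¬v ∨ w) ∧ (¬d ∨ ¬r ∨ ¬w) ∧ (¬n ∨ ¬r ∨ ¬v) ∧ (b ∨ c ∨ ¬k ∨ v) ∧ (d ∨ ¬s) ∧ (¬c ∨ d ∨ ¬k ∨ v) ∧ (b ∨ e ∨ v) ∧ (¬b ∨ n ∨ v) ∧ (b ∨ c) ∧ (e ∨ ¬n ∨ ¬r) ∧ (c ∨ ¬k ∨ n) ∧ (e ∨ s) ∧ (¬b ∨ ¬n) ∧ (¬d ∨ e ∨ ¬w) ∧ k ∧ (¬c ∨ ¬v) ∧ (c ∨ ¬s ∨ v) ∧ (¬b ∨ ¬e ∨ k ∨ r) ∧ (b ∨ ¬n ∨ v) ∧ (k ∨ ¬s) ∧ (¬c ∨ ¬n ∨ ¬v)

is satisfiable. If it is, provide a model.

Unit clause (k) forces k = True.
Set w = False.
Set v = False.
Set n = False.
  then (¬b ∨ n ∨ v) forces b = False.
  then (b ∨ c) forces c = True.
  then (¬c ∨ d ∨ ¬k ∨ v) forces d = True.
  then (b ∨ e ∨ v) forces e = True.
  then (¬c ∨ ¬d ∨ ¬r) forces r = False.
Set s = False.
All clauses satisfied.

k = True; w = False; v = False; n = False; b = False; c = True; s = False; e = True; r = False; d = True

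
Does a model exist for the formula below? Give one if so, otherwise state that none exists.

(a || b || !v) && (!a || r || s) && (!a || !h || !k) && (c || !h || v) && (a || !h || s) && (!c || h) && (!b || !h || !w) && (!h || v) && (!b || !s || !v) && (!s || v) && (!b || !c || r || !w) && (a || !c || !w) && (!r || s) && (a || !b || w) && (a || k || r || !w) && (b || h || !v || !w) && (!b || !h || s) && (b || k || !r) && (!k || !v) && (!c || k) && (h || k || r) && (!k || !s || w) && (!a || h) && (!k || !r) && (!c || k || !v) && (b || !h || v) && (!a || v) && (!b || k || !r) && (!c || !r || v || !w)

k=T, c=F, s=F, v=F, h=F, r=F, a=F, w=T, b=T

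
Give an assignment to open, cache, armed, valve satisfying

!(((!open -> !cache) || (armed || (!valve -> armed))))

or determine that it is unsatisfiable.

open=F, cache=T, armed=F, valve=F

  !(((!open -> !cache) || (armed || (!valve -> armed)))) = True
    (!open -> !cache) || (armed || (!valve -> armed)) = False
      !open -> !cache = False
        !open = True
        !cache = False
      armed || (!valve -> armed) = False
        !valve -> armed = False
          !valve = True
The formula evaluates to True.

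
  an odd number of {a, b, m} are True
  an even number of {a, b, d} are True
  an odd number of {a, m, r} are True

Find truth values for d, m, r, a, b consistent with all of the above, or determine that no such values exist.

d: True, m: False, r: True, a: False, b: True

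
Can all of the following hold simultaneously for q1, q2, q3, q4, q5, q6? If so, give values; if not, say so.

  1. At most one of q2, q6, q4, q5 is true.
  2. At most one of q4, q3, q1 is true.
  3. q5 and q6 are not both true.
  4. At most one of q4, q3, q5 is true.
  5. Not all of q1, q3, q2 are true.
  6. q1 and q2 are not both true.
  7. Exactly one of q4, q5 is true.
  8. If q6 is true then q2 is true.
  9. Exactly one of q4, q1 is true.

q1=T; q2=F; q3=F; q4=F; q5=T; q6=F

  (1) {q2, q6, q4, q5}: 1 true — at most one ✓
  (2) {q4, q3, q1}: 1 true — at most one ✓
  (3) q5=T, q6=F — not both ✓
  (4) {q4, q3, q5}: 1 true — at most one ✓
  (5) {q1, q3, q2}: 1/3 true — not all ✓
  (6) q1=T, q2=F — not both ✓
  (7) {q4, q5}: 1 true — exactly one ✓
  (8) q6=F ⇒ q2: vacuous ✓
  (9) {q4, q1}: 1 true — exactly one ✓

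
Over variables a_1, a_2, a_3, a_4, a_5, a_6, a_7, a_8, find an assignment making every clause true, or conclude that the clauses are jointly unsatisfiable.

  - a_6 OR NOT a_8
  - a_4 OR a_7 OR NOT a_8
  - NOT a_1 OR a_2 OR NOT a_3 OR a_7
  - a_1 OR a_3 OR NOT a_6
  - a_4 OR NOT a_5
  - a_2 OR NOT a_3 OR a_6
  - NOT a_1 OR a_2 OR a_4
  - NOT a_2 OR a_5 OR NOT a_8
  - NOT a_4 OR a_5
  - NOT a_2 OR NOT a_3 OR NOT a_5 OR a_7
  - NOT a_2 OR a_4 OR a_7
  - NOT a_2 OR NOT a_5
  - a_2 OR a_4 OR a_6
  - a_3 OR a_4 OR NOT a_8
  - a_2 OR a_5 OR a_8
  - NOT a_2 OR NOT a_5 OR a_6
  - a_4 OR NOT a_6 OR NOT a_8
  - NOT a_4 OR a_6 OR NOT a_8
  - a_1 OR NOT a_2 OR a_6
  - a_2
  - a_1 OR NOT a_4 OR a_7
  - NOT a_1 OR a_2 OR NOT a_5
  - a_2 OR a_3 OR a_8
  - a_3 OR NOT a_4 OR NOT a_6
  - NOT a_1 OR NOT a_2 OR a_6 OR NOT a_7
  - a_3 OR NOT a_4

a_1 = False; a_2 = True; a_3 = True; a_4 = False; a_5 = False; a_6 = True; a_7 = True; a_8 = False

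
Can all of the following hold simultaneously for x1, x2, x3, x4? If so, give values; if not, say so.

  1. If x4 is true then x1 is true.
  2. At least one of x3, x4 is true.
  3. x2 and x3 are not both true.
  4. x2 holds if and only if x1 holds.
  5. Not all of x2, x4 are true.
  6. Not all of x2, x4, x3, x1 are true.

x1 = False; x2 = False; x3 = True; x4 = False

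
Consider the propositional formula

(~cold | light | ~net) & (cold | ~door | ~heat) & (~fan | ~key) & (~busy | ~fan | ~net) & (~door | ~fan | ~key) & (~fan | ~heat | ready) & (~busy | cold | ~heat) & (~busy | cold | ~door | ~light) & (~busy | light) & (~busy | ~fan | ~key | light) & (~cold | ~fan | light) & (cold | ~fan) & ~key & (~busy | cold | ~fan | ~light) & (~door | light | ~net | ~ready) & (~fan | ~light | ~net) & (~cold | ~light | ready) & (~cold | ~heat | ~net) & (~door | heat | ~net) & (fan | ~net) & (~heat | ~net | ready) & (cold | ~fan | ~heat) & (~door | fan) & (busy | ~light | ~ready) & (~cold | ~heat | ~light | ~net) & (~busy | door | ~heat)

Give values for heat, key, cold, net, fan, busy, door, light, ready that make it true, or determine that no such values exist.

Unit clause (~key) forces key = False.
Set heat = False.
Set cold = True.
Try net = True:
  (~cold | light | ~net) forces light = True.
  (~fan | ~light | ~net) forces fan = False.
  clause (fan | ~net) is falsified — backtrack.
So net = False.
Set fan = False.
  then (~door | fan) forces door = False.
Set busy = False.
Try light = True:
  (~cold | ~light | ready) forces ready = True.
  clause (busy | ~light | ~ready) is falsified — backtrack.
So light = False.
Set ready = True.
All clauses satisfied.

heat=F, key=F, cold=T, net=F, fan=F, busy=F, door=F, light=F, ready=T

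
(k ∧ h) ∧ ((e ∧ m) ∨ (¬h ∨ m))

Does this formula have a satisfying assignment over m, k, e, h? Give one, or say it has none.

m=T, k=T, e=T, h=T

  k ∧ h = True
  (e ∧ m) ∨ (¬h ∨ m) = True
    e ∧ m = True
    ¬h ∨ m = True
      ¬h = False
Both conjuncts True, so the formula holds.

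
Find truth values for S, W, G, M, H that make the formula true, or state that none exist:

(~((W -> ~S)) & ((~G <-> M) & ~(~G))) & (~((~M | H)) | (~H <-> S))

S = True, W = True, G = True, M = False, H = False

  ~((W -> ~S)) & ((~G <-> M) & ~(~G)) = True
    ~((W -> ~S)) = True
      W -> ~S = False
        ~S = False
    (~G <-> M) & ~(~G) = True
      ~G <-> M = True
        ~G = False
      ~(~G) = True
        ~G = False
  ~((~M | H)) | (~H <-> S) = True
    ~((~M | H)) = False
      ~M | H = True
        ~M = True
    ~H <-> S = True
      ~H = True
Both conjuncts True, so the formula holds.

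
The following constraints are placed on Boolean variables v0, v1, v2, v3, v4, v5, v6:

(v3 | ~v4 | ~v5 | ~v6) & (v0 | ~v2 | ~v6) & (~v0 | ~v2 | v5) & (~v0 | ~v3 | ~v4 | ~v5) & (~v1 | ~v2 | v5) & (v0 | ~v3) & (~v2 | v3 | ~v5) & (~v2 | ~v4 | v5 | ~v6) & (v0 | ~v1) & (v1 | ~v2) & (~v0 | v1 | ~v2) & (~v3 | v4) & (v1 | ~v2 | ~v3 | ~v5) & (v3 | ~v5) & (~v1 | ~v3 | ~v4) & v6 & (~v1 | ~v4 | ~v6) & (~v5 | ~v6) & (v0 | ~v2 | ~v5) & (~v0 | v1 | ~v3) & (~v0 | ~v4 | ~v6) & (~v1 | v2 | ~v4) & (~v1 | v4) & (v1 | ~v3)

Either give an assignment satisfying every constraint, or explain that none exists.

v0 = False, v1 = False, v2 = False, v3 = False, v4 = True, v5 = False, v6 = True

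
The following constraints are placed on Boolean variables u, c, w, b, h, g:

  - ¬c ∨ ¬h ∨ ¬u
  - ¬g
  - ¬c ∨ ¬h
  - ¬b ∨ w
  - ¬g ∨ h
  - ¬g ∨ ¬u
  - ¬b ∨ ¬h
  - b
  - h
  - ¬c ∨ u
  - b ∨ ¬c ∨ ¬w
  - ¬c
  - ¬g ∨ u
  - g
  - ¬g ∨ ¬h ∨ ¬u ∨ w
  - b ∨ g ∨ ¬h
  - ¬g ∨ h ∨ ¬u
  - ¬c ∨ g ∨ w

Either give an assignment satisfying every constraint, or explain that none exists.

Unsatisfiable

Case g = True:
  Clause (¬g) is falsified — contradiction.
Case g = False:
  Clause (g) is falsified — contradiction.
Both cases fail, so the formula is unsatisfiable.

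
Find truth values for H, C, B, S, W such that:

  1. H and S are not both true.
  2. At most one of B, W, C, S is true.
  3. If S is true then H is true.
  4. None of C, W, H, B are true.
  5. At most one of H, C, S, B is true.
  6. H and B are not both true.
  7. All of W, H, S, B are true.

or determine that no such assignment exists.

Case H = True:
  Constraint (4) is violated (H=T) — contradiction.
Case H = False:
  Constraint (7) is violated (H=F) — contradiction.
Both cases fail — unsatisfiable.

The formula is unsatisfiable.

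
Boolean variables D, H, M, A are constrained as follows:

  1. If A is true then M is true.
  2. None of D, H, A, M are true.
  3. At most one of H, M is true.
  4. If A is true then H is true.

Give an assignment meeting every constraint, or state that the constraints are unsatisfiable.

D = False, H = False, M = False, A = False

  (1) A=F ⇒ M: vacuous ✓
  (2) {D, H, A, M}: 0 true — none ✓
  (3) {H, M}: 0 true — at most one ✓
  (4) A=F ⇒ H: vacuous ✓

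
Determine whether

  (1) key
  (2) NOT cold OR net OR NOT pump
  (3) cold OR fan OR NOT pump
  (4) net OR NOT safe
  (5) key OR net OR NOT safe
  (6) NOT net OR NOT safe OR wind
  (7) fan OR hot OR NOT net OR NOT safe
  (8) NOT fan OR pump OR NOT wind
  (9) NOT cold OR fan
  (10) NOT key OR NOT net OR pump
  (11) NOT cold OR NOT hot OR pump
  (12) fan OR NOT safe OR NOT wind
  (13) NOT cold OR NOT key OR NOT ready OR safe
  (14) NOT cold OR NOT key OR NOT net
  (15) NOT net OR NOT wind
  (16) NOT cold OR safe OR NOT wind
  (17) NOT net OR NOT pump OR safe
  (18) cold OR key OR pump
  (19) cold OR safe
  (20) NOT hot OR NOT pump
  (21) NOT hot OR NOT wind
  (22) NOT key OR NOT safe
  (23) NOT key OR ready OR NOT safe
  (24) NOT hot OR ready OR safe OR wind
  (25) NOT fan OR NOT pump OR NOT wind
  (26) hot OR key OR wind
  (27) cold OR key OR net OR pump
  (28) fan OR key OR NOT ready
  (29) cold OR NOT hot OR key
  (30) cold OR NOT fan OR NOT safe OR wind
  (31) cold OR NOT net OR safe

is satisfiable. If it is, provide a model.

safe=F; hot=F; cold=T; pump=F; net=F; wind=F; ready=F; key=T; fan=T

Unit clause (key) forces key = True.
In (NOT key OR NOT safe) only NOT safe is left, so safe = False.
In (cold OR safe) only cold is left, so cold = True.
In (NOT cold OR fan) only fan is left, so fan = True.
In (NOT cold OR NOT key OR NOT ready OR safe) only NOT ready is left, so ready = False.
In (NOT cold OR NOT key OR NOT net) only NOT net is left, so net = False.
In (NOT cold OR safe OR NOT wind) only NOT wind is left, so wind = False.
In (NOT hot OR ready OR safe OR wind) only NOT hot is left, so hot = False.
In (NOT cold OR net OR NOT pump) only NOT pump is left, so pump = False.
All clauses satisfied.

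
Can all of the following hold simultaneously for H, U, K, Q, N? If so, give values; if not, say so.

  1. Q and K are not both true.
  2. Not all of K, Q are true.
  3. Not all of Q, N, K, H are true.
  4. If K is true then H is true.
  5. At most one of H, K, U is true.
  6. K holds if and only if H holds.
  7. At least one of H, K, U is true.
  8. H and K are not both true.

H = False, U = True, K = False, Q = True, N = True

  (1) Q=T, K=F — not both ✓
  (2) {K, Q}: 1/2 true — not all ✓
  (3) {Q, N, K, H}: 2/4 true — not all ✓
  (4) K=F ⇒ H: vacuous ✓
  (5) {H, K, U}: 1 true — at most one ✓
  (6) K=F, H=F — same ✓
  (7) {H, K, U}: 1 true — at least one ✓
  (8) H=F, K=F — not both ✓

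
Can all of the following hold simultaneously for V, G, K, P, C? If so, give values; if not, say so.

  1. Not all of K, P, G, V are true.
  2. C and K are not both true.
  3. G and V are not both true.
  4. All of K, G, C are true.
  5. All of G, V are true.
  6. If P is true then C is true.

Case V = True:
  (3) with V=T forces G = False.
  Constraint (4) is violated (G=F) — contradiction.
Case V = False:
  Constraint (5) is violated (V=F) — contradiction.
Both cases fail — unsatisfiable.

Unsatisfiable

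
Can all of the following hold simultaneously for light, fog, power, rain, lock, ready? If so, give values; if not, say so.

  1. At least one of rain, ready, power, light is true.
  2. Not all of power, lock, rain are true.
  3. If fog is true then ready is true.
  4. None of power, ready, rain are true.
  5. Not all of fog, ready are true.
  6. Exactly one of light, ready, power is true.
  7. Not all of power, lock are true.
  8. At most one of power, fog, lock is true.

light: True, fog: False, power: False, rain: False, lock: True, ready: False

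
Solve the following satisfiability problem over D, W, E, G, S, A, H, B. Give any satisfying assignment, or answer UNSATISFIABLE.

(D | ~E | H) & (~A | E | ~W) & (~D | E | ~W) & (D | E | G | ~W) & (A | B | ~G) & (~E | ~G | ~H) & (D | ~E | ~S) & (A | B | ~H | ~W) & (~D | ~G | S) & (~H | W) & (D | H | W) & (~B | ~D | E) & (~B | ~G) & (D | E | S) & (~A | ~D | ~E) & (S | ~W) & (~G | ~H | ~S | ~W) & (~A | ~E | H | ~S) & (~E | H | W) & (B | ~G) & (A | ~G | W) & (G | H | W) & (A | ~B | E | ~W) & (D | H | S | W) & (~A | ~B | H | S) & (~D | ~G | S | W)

Set D = True.
Try W = False:
  (~H | W) forces H = False.
  (~E | H | W) forces E = False.
  (~B | ~D | E) forces B = False.
  (B | ~G) forces G = False.
  clause (G | H | W) is falsified — backtrack.
So W = True.
  then (~D | E | ~W) forces E = True.
  then (~A | ~D | ~E) forces A = False.
  then (S | ~W) forces S = True.
Try G = True:
  (A | B | ~G) forces B = True.
  clause (~B | ~G) is falsified — backtrack.
So G = False.
Set H = False.
Set B = False.
All clauses satisfied.

D=T, W=T, E=T, G=F, S=T, A=F, H=F, B=F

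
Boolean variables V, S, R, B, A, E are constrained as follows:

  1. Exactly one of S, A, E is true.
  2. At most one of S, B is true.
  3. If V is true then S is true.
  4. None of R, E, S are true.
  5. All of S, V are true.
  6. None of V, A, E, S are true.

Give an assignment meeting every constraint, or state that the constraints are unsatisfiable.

Case V = True:
  Constraint (6) is violated (V=T) — contradiction.
Case V = False:
  Constraint (5) is violated (V=F) — contradiction.
Both cases fail — unsatisfiable.

No satisfying assignment exists.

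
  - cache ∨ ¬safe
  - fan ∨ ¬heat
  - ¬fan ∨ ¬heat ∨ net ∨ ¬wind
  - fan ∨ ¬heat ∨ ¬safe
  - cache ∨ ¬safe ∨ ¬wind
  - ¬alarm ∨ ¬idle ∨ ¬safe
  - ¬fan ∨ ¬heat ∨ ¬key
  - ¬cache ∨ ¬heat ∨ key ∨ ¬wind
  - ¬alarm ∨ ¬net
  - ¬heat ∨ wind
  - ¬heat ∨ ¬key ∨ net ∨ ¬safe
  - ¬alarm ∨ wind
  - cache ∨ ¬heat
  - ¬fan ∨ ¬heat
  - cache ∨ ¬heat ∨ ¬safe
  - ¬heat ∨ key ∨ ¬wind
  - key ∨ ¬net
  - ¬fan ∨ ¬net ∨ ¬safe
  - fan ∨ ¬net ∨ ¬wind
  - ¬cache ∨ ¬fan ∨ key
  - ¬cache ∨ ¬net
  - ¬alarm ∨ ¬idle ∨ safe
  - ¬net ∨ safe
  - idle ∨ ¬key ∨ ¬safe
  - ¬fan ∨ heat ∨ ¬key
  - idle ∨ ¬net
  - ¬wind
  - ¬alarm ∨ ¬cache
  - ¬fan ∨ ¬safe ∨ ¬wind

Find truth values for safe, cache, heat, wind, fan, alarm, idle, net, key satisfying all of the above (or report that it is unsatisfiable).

Unit clause (¬wind) forces wind = False.
In (¬heat ∨ wind) only ¬heat is left, so heat = False.
In (¬alarm ∨ wind) only ¬alarm is left, so alarm = False.
Set safe = False.
  then (¬net ∨ safe) forces net = False.
Set cache = False.
Set fan = False.
Set idle = False.
Set key = False.
All clauses satisfied.

safe = False, cache = False, heat = False, wind = False, fan = False, alarm = False, idle = False, net = False, key = False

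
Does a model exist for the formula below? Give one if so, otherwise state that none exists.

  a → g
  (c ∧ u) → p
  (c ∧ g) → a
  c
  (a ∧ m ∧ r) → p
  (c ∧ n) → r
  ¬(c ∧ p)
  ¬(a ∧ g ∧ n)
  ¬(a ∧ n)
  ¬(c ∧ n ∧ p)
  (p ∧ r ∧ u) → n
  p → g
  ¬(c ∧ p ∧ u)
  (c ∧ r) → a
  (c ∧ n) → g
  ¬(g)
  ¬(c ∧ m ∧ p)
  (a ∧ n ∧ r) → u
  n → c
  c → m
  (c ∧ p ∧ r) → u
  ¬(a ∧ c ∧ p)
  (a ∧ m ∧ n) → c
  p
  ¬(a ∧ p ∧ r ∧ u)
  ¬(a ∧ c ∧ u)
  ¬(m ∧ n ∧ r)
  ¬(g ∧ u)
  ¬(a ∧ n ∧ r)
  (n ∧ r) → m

Case p = True:
  (¬g) forces g = False.
  Clause (g ∨ ¬p) is falsified — contradiction.
Case p = False:
  Clause (p) is falsified — contradiction.
Both cases fail, so the formula is unsatisfiable.

UNSATISFIABLE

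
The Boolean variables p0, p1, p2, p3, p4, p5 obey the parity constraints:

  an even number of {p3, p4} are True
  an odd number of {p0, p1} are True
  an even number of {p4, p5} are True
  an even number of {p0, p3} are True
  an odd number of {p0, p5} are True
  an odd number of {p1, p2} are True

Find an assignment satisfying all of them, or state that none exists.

Adding constraints 1, 3, 4, 5 mod 2: every variable appears an even number of times on the left, so the left side is 0.
But the right sides sum to 1 (mod 2). 0 ≠ 1 — the system is inconsistent.

Unsatisfiable — no assignment works.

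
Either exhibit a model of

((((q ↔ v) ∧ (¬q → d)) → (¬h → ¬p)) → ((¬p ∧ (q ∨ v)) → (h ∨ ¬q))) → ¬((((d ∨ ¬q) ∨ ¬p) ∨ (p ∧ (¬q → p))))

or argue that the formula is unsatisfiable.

v: False, p: False, q: True, d: False, h: False

  ((((q ↔ v) ∧ (¬q → d)) → (¬h → ¬p)) → ((¬p ∧ (q ∨ v)) → (h ∨ ¬q))) → ¬((((d ∨ ¬q) ∨ ¬p) ∨ (p ∧ (¬q → p)))) = True
    (((q ↔ v) ∧ (¬q → d)) → (¬h → ¬p)) → ((¬p ∧ (q ∨ v)) → (h ∨ ¬q)) = False
      ((q ↔ v) ∧ (¬q → d)) → (¬h → ¬p) = True
        (q ↔ v) ∧ (¬q → d) = False
          q ↔ v = False
          ¬q → d = True
            ¬q = False
        ¬h → ¬p = True
          ¬h = True
          ¬p = True
      (¬p ∧ (q ∨ v)) → (h ∨ ¬q) = False
        ¬p ∧ (q ∨ v) = True
          ¬p = True
          q ∨ v = True
        h ∨ ¬q = False
          ¬q = False
    ¬((((d ∨ ¬q) ∨ ¬p) ∨ (p ∧ (¬q → p)))) = False
      ((d ∨ ¬q) ∨ ¬p) ∨ (p ∧ (¬q → p)) = True
        (d ∨ ¬q) ∨ ¬p = True
          d ∨ ¬q = False
            ¬q = False
          ¬p = True
        p ∧ (¬q → p) = False
          ¬q → p = True
            ¬q = False
The formula evaluates to True.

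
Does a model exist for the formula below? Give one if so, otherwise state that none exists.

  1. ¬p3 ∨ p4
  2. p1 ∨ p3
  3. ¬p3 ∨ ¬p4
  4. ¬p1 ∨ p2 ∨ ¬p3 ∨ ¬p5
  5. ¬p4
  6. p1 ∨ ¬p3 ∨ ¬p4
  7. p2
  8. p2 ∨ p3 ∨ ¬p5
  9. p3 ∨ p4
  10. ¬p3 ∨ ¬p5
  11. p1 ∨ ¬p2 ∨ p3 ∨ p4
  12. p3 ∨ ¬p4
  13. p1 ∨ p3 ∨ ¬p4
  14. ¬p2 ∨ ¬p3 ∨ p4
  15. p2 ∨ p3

UNSATISFIABLE

Case p4 = True:
  Clause (¬p4) is falsified — contradiction.
Case p4 = False:
  (¬p3 ∨ p4) forces p3 = False.
  Clause (p3 ∨ p4) is falsified — contradiction.
Both cases fail, so the formula is unsatisfiable.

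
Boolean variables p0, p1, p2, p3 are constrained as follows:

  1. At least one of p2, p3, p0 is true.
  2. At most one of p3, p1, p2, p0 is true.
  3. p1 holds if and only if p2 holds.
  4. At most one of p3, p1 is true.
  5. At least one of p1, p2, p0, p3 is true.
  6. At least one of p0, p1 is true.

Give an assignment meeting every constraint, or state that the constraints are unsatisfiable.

p0 = True, p1 = False, p2 = False, p3 = False

  (1) {p2, p3, p0}: 1 true — at least one ✓
  (2) {p3, p1, p2, p0}: 1 true — at most one ✓
  (3) p1=F, p2=F — same ✓
  (4) {p3, p1}: 0 true — at most one ✓
  (5) {p1, p2, p0, p3}: 1 true — at least one ✓
  (6) {p0, p1}: 1 true — at least one ✓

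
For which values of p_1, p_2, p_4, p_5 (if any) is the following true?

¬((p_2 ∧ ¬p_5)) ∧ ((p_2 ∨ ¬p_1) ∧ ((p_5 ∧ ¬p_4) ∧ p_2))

p_1: False, p_2: True, p_4: False, p_5: True

  ¬((p_2 ∧ ¬p_5)) = True
    p_2 ∧ ¬p_5 = False
      ¬p_5 = False
  (p_2 ∨ ¬p_1) ∧ ((p_5 ∧ ¬p_4) ∧ p_2) = True
    p_2 ∨ ¬p_1 = True
      ¬p_1 = True
    (p_5 ∧ ¬p_4) ∧ p_2 = True
      p_5 ∧ ¬p_4 = True
        ¬p_4 = True
Both conjuncts True, so the formula holds.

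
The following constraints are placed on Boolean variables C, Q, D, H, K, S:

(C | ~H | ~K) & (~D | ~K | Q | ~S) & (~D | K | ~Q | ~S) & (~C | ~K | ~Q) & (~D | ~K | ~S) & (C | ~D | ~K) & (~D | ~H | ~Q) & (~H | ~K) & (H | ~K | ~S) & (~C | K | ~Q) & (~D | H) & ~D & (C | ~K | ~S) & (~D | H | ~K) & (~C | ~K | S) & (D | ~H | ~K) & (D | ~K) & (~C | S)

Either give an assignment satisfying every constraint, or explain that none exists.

C=F, Q=F, D=F, H=F, K=F, S=T

Unit clause (~D) forces D = False.
In (D | ~K) only ~K is left, so K = False.
Set C = False.
Set Q = False.
Set H = False.
Set S = True.
All clauses satisfied.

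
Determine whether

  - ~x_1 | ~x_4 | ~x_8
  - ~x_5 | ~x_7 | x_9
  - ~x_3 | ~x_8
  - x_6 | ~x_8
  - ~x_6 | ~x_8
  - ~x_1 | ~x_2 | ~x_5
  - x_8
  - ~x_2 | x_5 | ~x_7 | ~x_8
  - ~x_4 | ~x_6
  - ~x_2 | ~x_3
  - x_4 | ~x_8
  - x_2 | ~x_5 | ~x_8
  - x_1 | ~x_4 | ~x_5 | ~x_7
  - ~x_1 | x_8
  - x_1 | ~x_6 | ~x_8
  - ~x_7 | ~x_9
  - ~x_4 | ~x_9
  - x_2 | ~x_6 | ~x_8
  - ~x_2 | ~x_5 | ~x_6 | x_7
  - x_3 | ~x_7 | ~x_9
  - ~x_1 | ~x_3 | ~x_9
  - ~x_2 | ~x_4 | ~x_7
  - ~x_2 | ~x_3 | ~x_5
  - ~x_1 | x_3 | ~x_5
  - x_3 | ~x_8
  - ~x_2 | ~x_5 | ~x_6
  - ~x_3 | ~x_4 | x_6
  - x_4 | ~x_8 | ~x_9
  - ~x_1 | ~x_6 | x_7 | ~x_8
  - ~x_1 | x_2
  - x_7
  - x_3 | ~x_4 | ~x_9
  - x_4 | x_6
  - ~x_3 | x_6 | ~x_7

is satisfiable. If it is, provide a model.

No satisfying assignment exists.

Case x_8 = True:
  (~x_3 | ~x_8) forces x_3 = False.
  Clause (x_3 | ~x_8) is falsified — contradiction.
Case x_8 = False:
  Clause (x_8) is falsified — contradiction.
Both cases fail, so the formula is unsatisfiable.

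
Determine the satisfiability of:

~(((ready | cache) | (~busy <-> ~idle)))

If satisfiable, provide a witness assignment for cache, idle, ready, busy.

cache = False, idle = False, ready = False, busy = True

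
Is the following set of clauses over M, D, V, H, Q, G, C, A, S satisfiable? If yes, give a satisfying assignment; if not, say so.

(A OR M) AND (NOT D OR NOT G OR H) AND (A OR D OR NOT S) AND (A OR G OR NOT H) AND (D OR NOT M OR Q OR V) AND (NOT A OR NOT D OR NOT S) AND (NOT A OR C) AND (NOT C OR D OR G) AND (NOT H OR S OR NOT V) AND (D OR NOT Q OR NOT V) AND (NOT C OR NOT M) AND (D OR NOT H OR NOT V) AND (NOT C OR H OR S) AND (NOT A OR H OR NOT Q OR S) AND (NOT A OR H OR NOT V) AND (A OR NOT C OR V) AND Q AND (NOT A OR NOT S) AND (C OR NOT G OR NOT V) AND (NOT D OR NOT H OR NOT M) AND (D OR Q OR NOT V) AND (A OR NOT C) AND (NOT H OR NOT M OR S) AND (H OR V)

M = False, D = True, V = False, H = True, Q = True, G = False, C = True, A = True, S = False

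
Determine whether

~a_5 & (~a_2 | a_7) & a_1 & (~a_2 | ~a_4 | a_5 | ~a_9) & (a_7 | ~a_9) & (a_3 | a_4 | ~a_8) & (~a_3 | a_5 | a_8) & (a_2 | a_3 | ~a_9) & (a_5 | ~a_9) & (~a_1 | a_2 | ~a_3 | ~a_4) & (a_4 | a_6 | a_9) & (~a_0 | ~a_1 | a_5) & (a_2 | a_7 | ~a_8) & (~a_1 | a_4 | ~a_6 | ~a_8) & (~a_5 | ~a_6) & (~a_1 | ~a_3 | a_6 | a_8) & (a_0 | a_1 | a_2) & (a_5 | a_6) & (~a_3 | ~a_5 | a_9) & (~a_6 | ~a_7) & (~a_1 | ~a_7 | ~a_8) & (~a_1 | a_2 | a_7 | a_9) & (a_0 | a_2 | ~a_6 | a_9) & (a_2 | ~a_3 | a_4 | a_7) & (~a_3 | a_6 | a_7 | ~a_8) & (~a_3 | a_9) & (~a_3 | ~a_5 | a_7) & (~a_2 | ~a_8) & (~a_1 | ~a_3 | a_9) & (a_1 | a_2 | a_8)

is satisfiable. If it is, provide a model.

Case a_1 = True:
  (~a_5) forces a_5 = False.
  (a_5 | ~a_9) forces a_9 = False.
  (~a_0 | ~a_1 | a_5) forces a_0 = False.
  (a_5 | a_6) forces a_6 = True.
  (~a_6 | ~a_7) forces a_7 = False.
  (~a_2 | a_7) forces a_2 = False.
  Clause (~a_1 | a_2 | a_7 | a_9) is falsified — contradiction.
Case a_1 = False:
  Clause (a_1) is falsified — contradiction.
Both cases fail, so the formula is unsatisfiable.

Unsatisfiable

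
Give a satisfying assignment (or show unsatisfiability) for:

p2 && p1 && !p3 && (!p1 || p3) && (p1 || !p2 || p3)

The formula is unsatisfiable.

Case p1 = True:
  (p2) forces p2 = True.
  (!p3) forces p3 = False.
  Clause (!p1 || p3) is falsified — contradiction.
Case p1 = False:
  Clause (p1) is falsified — contradiction.
Both cases fail, so the formula is unsatisfiable.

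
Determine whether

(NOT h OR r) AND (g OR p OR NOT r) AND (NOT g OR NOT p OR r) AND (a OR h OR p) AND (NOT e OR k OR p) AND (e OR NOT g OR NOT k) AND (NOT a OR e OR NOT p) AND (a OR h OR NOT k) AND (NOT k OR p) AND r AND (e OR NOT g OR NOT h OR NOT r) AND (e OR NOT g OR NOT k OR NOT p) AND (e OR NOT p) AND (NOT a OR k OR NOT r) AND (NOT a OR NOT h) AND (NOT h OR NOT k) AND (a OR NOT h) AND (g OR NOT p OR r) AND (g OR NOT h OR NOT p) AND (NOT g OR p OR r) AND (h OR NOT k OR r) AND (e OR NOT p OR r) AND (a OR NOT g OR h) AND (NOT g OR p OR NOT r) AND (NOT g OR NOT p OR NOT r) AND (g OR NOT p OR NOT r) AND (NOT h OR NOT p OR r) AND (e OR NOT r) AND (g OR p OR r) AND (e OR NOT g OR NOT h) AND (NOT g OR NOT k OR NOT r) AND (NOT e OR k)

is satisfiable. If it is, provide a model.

Unsatisfiable — no assignment works.

Case g = True:
  (r) forces r = True.
  (NOT g OR p OR NOT r) forces p = True.
  Clause (NOT g OR NOT p OR NOT r) is falsified — contradiction.
Case g = False:
  (r) forces r = True.
  (g OR p OR NOT r) forces p = True.
  Clause (g OR NOT p OR NOT r) is falsified — contradiction.
Both cases fail, so the formula is unsatisfiable.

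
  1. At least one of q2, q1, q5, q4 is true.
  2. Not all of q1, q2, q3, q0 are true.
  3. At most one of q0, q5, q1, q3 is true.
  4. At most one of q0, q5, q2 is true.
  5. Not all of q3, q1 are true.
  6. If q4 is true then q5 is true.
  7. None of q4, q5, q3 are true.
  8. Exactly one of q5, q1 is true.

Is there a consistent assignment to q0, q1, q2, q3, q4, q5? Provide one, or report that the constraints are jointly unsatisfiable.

q0=F, q1=T, q2=T, q3=F, q4=F, q5=F

  (1) {q2, q1, q5, q4}: 2 true — at least one ✓
  (2) {q1, q2, q3, q0}: 2/4 true — not all ✓
  (3) {q0, q5, q1, q3}: 1 true — at most one ✓
  (4) {q0, q5, q2}: 1 true — at most one ✓
  (5) {q3, q1}: 1/2 true — not all ✓
  (6) q4=F ⇒ q5: vacuous ✓
  (7) {q4, q5, q3}: 0 true — none ✓
  (8) {q5, q1}: 1 true — exactly one ✓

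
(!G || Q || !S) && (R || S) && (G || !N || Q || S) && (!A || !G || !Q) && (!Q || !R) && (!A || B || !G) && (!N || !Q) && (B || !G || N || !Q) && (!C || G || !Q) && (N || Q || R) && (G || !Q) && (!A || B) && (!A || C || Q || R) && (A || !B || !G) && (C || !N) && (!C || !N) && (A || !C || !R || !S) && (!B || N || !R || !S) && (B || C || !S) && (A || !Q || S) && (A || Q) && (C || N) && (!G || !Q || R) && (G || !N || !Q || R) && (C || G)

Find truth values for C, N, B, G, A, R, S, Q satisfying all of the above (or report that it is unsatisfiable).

C: True; N: False; B: True; G: False; A: True; R: True; S: False; Q: False

Try C = False:
  (C || !N) forces N = False.
  clause (C || N) is falsified — backtrack.
So C = True.
  then (!C || !N) forces N = False.
Set B = True.
Set G = False.
  then (!C || G || !Q) forces Q = False.
  then (N || Q || R) forces R = True.
  then (!B || N || !R || !S) forces S = False.
  then (A || Q) forces A = True.
All clauses satisfied.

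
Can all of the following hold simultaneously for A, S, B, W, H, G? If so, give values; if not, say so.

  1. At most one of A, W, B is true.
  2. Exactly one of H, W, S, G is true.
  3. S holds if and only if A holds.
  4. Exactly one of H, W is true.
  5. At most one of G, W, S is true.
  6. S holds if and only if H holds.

A = False; S = False; B = False; W = True; H = False; G = False

  (1) {A, W, B}: 1 true — at most one ✓
  (2) {H, W, S, G}: 1 true — exactly one ✓
  (3) S=F, A=F — same ✓
  (4) {H, W}: 1 true — exactly one ✓
  (5) {G, W, S}: 1 true — at most one ✓
  (6) S=F, H=F — same ✓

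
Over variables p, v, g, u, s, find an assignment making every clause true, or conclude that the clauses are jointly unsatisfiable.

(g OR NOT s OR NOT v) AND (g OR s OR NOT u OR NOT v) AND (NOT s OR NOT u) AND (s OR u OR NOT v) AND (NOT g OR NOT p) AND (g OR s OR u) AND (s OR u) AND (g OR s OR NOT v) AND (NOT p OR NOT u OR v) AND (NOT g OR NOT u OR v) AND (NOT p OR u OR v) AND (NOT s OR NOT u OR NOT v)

Set p = False.
Set v = True.
Set g = True.
Set u = False.
  then (s OR u OR NOT v) forces s = True.
All clauses satisfied.

p = False, v = True, g = True, u = False, s = True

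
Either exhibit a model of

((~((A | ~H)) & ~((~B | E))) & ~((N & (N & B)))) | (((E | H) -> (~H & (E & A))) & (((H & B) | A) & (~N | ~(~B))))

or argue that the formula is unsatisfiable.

N: False; B: True; H: False; A: True; E: False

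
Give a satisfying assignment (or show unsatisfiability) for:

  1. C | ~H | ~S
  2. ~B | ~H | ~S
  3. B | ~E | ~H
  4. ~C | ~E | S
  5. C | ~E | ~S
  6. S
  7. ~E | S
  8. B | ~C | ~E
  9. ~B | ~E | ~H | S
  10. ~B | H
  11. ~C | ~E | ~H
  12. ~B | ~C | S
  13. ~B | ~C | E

Unit clause (S) forces S = True.
Set E = False.
Set H = False.
  then (~B | H) forces B = False.
Set C = False.
All clauses satisfied.

E = False; H = False; S = True; B = False; C = False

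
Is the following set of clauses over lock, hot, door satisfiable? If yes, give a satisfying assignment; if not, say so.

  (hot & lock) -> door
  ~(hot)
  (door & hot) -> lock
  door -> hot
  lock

lock=T, hot=F, door=F

Unit clause (~hot) forces hot = False.
Unit clause (lock) forces lock = True.
In (~door | hot) only ~door is left, so door = False.
Check each clause:
  (~hot): ~hot holds.
  (~door | ~hot | lock): ~door holds.
  (door | ~hot | ~lock): ~hot holds.
  (lock): lock holds.
  (~door | hot): ~door holds.
All clauses satisfied.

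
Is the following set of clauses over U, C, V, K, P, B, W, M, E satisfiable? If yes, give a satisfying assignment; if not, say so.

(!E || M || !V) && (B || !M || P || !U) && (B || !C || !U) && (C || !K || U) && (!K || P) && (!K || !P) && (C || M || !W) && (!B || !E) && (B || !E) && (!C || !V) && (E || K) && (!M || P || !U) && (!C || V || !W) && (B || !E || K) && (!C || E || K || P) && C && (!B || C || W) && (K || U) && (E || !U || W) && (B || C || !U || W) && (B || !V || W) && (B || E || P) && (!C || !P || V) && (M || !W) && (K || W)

Unsatisfiable — no assignment works.

Case K = True:
  (!K || P) forces P = True.
  Clause (!K || !P) is falsified — contradiction.
Case K = False:
  (E || K) forces E = True.
  (!B || !E) forces B = False.
  Clause (B || !E) is falsified — contradiction.
Both cases fail, so the formula is unsatisfiable.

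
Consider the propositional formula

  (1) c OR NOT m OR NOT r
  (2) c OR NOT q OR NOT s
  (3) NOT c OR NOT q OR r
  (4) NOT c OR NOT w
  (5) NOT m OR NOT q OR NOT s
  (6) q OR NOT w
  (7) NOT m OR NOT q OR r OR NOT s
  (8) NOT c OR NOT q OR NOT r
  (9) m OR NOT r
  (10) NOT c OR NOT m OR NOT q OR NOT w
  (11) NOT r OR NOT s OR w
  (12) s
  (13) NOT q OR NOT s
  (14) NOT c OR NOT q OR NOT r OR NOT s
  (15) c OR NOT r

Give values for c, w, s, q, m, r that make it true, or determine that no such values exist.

Unit clause (s) forces s = True.
In (NOT q OR NOT s) only NOT q is left, so q = False.
In (q OR NOT w) only NOT w is left, so w = False.
In (NOT r OR NOT s OR w) only NOT r is left, so r = False.
Set c = False.
Set m = False.
All clauses satisfied.

c=F, w=F, s=T, q=F, m=F, r=F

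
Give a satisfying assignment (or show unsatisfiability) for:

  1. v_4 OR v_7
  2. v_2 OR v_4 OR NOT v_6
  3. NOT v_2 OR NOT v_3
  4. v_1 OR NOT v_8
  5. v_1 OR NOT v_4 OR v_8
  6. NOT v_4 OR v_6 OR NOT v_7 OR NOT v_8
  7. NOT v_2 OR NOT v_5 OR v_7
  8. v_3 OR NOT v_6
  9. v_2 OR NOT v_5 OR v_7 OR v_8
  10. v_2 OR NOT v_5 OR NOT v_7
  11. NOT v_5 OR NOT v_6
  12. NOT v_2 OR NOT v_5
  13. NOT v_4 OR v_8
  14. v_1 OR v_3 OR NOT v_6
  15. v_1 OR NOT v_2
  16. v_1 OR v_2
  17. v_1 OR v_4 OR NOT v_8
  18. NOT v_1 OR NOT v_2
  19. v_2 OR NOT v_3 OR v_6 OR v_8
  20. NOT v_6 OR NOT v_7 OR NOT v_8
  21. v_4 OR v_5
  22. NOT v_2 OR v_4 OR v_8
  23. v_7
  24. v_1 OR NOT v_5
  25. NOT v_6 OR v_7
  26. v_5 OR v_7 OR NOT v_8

No satisfying assignment exists.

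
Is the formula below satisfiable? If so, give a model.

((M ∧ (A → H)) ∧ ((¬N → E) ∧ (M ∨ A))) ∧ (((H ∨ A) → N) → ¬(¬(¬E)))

A=F; E=F; M=T; N=T; H=F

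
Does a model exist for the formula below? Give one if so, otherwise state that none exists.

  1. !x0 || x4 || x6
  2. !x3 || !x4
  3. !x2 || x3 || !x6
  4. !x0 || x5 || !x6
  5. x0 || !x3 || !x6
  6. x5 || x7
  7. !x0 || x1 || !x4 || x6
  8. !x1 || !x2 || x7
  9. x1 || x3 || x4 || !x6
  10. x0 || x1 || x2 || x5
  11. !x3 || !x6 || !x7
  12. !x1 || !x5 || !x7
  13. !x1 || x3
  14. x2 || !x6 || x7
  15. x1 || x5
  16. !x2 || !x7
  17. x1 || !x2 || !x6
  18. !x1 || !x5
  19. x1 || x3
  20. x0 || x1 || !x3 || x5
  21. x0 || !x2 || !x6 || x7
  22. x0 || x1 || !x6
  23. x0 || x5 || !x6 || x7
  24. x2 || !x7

Set x0 = False.
Set x1 = False.
  then (x1 || x5) forces x5 = True.
  then (x1 || x3) forces x3 = True.
  then (x0 || x1 || !x6) forces x6 = False.
  then (!x3 || !x4) forces x4 = False.
Set x2 = True.
  then (!x2 || !x7) forces x7 = False.
All clauses satisfied.

x0: False, x1: False, x2: True, x3: True, x4: False, x5: True, x6: False, x7: False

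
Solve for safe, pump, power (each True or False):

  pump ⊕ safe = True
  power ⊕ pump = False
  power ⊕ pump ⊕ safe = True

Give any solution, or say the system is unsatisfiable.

safe = True; pump = False; power = False

pump ⊕ safe = F ⊕ T = True ✓
power ⊕ pump = F ⊕ F = False ✓
power ⊕ pump ⊕ safe = F ⊕ F ⊕ T = True ✓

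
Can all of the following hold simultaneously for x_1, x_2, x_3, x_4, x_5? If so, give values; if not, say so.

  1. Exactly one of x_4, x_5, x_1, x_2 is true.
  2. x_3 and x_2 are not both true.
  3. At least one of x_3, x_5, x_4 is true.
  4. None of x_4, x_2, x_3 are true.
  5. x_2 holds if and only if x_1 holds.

x_1 = False, x_2 = False, x_3 = False, x_4 = False, x_5 = True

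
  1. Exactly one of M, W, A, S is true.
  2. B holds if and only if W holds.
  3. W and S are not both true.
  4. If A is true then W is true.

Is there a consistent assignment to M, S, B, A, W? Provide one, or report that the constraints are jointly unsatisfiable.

M=F, S=T, B=F, A=F, W=F

  (1) {M, W, A, S}: 1 true — exactly one ✓
  (2) B=F, W=F — same ✓
  (3) W=F, S=T — not both ✓
  (4) A=F ⇒ W: vacuous ✓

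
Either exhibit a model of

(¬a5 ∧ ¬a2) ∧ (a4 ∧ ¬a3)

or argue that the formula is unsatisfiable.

a2 = False, a3 = False, a4 = True, a5 = False

  ¬a5 ∧ ¬a2 = True
    ¬a5 = True
    ¬a2 = True
  a4 ∧ ¬a3 = True
    ¬a3 = True
Both conjuncts True, so the formula holds.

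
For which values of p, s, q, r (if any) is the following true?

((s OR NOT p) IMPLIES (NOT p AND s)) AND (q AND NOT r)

p: False, s: True, q: True, r: False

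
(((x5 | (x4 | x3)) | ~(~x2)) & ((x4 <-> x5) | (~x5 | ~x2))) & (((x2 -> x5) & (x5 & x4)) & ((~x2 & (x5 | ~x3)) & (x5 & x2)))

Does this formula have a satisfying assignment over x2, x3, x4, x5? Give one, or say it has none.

Case x2 = True: the conjunct ~x2 is False.
Case x2 = False: the conjunct x2 is False.
Both cases fail — unsatisfiable.

The formula is unsatisfiable.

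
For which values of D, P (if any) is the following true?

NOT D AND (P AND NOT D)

D = False, P = True

  NOT D = True
  P AND NOT D = True
    NOT D = True
Both conjuncts True, so the formula holds.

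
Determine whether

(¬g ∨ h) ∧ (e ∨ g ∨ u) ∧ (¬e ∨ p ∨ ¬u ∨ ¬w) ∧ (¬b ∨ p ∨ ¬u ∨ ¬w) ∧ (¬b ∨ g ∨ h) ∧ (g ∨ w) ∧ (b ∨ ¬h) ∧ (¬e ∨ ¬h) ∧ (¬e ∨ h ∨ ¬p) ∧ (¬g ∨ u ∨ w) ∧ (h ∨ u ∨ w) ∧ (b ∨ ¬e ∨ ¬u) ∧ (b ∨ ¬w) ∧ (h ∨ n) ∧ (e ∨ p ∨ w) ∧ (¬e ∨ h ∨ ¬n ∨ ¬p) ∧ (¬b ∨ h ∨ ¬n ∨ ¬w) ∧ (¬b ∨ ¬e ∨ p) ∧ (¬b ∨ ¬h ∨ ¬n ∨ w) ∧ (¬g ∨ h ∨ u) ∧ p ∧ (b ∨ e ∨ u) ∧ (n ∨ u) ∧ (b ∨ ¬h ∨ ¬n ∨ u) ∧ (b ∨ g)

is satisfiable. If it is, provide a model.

h=T, w=T, g=F, p=T, b=T, n=T, u=T, e=F

Unit clause (p) forces p = True.
Set h = True.
  then (b ∨ ¬h) forces b = True.
  then (¬e ∨ ¬h) forces e = False.
Set w = True.
Set g = False.
  then (e ∨ g ∨ u) forces u = True.
Set n = True.
All clauses satisfied.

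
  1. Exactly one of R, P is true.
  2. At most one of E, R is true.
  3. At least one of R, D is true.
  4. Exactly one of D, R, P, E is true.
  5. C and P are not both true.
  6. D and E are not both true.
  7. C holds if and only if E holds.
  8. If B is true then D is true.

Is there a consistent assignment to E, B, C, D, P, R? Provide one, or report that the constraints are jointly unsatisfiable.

E: False; B: False; C: False; D: False; P: False; R: True

  (1) {R, P}: 1 true — exactly one ✓
  (2) {E, R}: 1 true — at most one ✓
  (3) {R, D}: 1 true — at least one ✓
  (4) {D, R, P, E}: 1 true — exactly one ✓
  (5) C=F, P=F — not both ✓
  (6) D=F, E=F — not both ✓
  (7) C=F, E=F — same ✓
  (8) B=F ⇒ D: vacuous ✓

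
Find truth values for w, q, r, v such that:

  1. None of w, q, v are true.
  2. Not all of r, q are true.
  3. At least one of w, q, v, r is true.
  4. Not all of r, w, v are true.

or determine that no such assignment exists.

w=F; q=F; r=T; v=F

  (1) {w, q, v}: 0 true — none ✓
  (2) {r, q}: 1/2 true — not all ✓
  (3) {w, q, v, r}: 1 true — at least one ✓
  (4) {r, w, v}: 1/3 true — not all ✓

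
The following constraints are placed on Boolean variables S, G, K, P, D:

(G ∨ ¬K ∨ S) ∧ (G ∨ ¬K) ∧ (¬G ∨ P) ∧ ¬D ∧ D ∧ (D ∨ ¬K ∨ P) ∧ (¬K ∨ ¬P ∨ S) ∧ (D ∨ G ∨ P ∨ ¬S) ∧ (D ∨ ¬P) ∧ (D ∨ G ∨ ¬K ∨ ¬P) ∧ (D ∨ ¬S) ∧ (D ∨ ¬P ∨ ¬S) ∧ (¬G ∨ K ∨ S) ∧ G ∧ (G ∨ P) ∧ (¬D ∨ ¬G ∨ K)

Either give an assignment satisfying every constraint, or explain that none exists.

Case D = True:
  Clause (¬D) is falsified — contradiction.
Case D = False:
  Clause (D) is falsified — contradiction.
Both cases fail, so the formula is unsatisfiable.

Unsatisfiable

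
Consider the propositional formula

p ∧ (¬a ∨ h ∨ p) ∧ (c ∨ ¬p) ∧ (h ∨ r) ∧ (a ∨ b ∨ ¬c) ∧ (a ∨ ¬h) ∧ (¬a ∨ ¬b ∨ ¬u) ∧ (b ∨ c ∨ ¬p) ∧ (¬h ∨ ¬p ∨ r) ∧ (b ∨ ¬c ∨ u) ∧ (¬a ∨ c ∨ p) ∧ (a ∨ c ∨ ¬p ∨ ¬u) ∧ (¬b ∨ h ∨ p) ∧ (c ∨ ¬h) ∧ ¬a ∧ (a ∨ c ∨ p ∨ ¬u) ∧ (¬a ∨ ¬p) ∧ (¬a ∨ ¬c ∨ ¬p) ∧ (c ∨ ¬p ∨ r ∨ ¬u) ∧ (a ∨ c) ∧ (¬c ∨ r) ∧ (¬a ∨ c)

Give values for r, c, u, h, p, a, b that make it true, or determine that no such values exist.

r = True; c = True; u = False; h = False; p = True; a = False; b = True

Unit clause (p) forces p = True.
In (c ∨ ¬p) only c is left, so c = True.
Unit clause (¬a) forces a = False.
In (¬c ∨ r) only r is left, so r = True.
In (a ∨ b ∨ ¬c) only b is left, so b = True.
In (a ∨ ¬h) only ¬h is left, so h = False.
Set u = False.
All clauses satisfied.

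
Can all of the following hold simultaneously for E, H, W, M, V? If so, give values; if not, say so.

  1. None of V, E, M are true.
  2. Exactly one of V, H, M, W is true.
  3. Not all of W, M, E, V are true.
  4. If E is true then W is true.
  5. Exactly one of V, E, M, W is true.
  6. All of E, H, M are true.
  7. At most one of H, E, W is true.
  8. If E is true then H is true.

The formula is unsatisfiable.

Case E = True:
  Constraint (1) is violated (E=T) — contradiction.
Case E = False:
  Constraint (6) is violated (E=F) — contradiction.
Both cases fail — unsatisfiable.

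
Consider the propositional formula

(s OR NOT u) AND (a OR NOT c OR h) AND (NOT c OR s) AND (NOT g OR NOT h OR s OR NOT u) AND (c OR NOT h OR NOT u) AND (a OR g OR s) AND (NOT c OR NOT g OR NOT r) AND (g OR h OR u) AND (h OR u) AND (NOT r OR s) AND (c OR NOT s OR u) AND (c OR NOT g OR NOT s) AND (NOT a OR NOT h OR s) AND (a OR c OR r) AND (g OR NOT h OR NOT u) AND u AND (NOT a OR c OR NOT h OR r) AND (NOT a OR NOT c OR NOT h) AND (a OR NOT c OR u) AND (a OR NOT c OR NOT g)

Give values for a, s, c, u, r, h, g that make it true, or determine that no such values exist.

a: False, s: True, c: False, u: True, r: True, h: False, g: False

Unit clause (u) forces u = True.
In (s OR NOT u) only s is left, so s = True.
Set a = False.
Try c = True:
  (a OR NOT c OR h) forces h = True.
  (g OR NOT h OR NOT u) forces g = True.
  clause (a OR NOT c OR NOT g) is falsified — backtrack.
So c = False.
  then (c OR NOT h OR NOT u) forces h = False.
  then (c OR NOT g OR NOT s) forces g = False.
  then (a OR c OR r) forces r = True.
All clauses satisfied.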